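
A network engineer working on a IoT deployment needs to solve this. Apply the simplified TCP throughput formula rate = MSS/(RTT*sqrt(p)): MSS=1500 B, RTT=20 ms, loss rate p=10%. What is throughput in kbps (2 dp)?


Given: MSS = 1500 bytes, RTT = 20 ms, loss = 10%
RTT in seconds = 20 / 1000 = 0.02
Loss rate = 10% = 0.1
sqrt(loss) = sqrt(0.1) = 0.316227766017
Throughput (bytes/s) = 1500 / (0.02 * 0.316227766017) = 237170.8245
Throughput (kbps) = 237170.8245 * 8 / 1000 = 1897.366596 -> 1897.37 kbps (2 dp)

1897.37


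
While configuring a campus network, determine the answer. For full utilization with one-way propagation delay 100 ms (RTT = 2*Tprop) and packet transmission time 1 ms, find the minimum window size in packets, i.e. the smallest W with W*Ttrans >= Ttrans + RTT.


Given: Ttrans = 1 ms, RTT = 200 ms (= 2 * Tprop, Tprop = 100 ms)
Time until first ACK returns = Ttrans + RTT = 1 + 200 = 201 ms
Need W * Ttrans >= Ttrans + RTT  ->  W >= (Ttrans + RTT) / Ttrans
(Ttrans + RTT) / Ttrans = 201 / 1 = 201
W_min = ceil(201) = 201

201


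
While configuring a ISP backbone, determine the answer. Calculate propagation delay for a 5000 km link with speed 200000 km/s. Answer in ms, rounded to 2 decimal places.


Given: distance = 5000 km, speed = 200000 km/s
Delay = distance / speed = 5000 / 200000 seconds
Delay in ms = 5000 * 1000 / 200000
Delay = 25.0000 ms
Rounded to 2 dp = 25.00 ms

25.00


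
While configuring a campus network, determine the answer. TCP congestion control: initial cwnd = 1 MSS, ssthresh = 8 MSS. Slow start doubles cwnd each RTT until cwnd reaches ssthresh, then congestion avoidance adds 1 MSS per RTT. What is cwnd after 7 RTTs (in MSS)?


RTT 0: cwnd = 1 MSS (initial)
RTT 1: cwnd = 2 MSS (slow start, doubled)
RTT 2: cwnd = 4 MSS (slow start, doubled)
RTT 3: cwnd = 8 MSS (slow start, doubled)
RTT 4: cwnd = 9 MSS (congestion avoidance, +1)
RTT 5: cwnd = 10 MSS (congestion avoidance, +1)
RTT 6: cwnd = 11 MSS (congestion avoidance, +1)
RTT 7: cwnd = 12 MSS (congestion avoidance, +1)

12


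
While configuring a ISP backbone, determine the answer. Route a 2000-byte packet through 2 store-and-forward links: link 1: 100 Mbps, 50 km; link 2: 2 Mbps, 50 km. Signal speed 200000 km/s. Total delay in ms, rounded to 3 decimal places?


Packet = 2000 bytes = 16000 bits. Store-and-forward: sum (t_trans + t_prop) per link.
Link 1: t_trans = 16000/(100*10^6) s = 0.1600 ms; t_prop = 50/200000 s = 0.2500 ms; subtotal = 0.4100 ms
Link 2: t_trans = 16000/(2*10^6) s = 8.0000 ms; t_prop = 50/200000 s = 0.2500 ms; subtotal = 8.2500 ms
End-to-end = 0.4100 + 8.2500 = 8.6600 ms -> 8.660 ms (3 dp)

8.660


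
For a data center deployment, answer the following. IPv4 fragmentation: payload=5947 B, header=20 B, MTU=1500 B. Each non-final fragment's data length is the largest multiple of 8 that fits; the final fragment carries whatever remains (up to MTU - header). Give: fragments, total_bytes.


Max data per non-final fragment = floor((MTU - header)/8)*8 = floor((1500 - 20)/8)*8 = floor(1480/8)*8 = 1480 B
Final fragment needs no 8-byte alignment: it can carry up to MTU - header = 1480 B
Non-final fragments needed = ceil((payload - 1480) / 1480) = ceil(4467/1480) = ceil(3.0182) = 4
Number of fragments = 4 + 1 = 5
Fragment sizes (data): 4 * 1480 B + 27 B (last, 27 <= 1480 OK)
Total bytes sent = payload + n_frags * header = 5947 + 5*20 = 5947 + 100 = 6047 B

5, 6047


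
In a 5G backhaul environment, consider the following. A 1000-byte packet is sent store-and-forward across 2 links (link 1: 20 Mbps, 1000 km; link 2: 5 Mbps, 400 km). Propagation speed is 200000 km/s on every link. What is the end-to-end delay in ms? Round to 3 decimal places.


Packet = 1000 bytes = 8000 bits. Store-and-forward: sum (t_trans + t_prop) per link.
Link 1: t_trans = 8000/(20*10^6) s = 0.4000 ms; t_prop = 1000/200000 s = 5.0000 ms; subtotal = 5.4000 ms
Link 2: t_trans = 8000/(5*10^6) s = 1.6000 ms; t_prop = 400/200000 s = 2.0000 ms; subtotal = 3.6000 ms
End-to-end = 5.4000 + 3.6000 = 9.0000 ms -> 9.000 ms (3 dp)

9.000


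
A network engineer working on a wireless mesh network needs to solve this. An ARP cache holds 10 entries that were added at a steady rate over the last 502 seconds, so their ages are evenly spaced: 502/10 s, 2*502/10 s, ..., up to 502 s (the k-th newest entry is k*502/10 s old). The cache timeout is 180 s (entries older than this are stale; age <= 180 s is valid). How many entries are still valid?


Ages are k * 502/10 s for k = 1..10 (spacing = 50.2000 s).
Entry k is valid iff k * 502/10 <= 180 iff k <= 10 * 180 / 502 = 3.5857
n_valid = floor(3.5857) = 3
(n_stale = 10 - 3 = 7)

3


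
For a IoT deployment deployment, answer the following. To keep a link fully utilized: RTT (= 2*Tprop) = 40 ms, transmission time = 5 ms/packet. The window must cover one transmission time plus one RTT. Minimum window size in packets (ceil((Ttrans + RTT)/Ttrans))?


Given: Ttrans = 5 ms, RTT = 40 ms (= 2 * Tprop, Tprop = 20 ms)
Time until first ACK returns = Ttrans + RTT = 5 + 40 = 45 ms
Need W * Ttrans >= Ttrans + RTT  ->  W >= (Ttrans + RTT) / Ttrans
(Ttrans + RTT) / Ttrans = 45 / 5 = 9
W_min = ceil(9) = 9

9


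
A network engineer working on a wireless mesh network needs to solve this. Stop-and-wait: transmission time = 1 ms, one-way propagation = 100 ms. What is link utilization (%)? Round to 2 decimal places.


Given: Ttrans = 1 ms, Tprop = 100 ms
RTT = 2 * Tprop = 2 * 100 = 200 ms
U = Ttrans / (Ttrans + RTT)
U = 1 / (1 + 200)
U = 1 / 201 = 0.004975
U% = 0.50%

0.50


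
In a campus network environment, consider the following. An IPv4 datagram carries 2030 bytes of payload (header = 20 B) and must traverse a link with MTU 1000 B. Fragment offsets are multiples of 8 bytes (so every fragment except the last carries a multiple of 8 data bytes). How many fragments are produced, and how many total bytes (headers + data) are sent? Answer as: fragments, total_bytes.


Max data per non-final fragment = floor((MTU - header)/8)*8 = floor((1000 - 20)/8)*8 = floor(980/8)*8 = 976 B
Final fragment needs no 8-byte alignment: it can carry up to MTU - header = 980 B
Non-final fragments needed = ceil((payload - 980) / 976) = ceil(1050/976) = ceil(1.0758) = 2
Number of fragments = 2 + 1 = 3
Fragment sizes (data): 2 * 976 B + 78 B (last, 78 <= 980 OK)
Total bytes sent = payload + n_frags * header = 2030 + 3*20 = 2030 + 60 = 2090 B

3, 2090


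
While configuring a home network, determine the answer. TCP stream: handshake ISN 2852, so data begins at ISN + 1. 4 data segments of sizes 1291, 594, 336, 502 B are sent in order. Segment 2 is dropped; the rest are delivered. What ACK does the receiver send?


SYN uses sequence number 2852; first data byte = ISN + 1 = 2853.
Segment 1: SEQ = 2853, len = 1291 B, covers [2853, 4143]
Segment 2: SEQ = 4144, len = 594 B, covers [4144, 4737] [LOST]
Segment 3: SEQ = 4738, len = 336 B, covers [4738, 5073]
Segment 4: SEQ = 5074, len = 502 B, covers [5074, 5575]
In-order data received: bytes [2853, 4143] (segments 1..1).
Segment 2 missing -> gap begins at byte 4144; later segments buffered out of order.
Cumulative ACK = next expected in-order byte = 2853 + 1291 = 4144

4144


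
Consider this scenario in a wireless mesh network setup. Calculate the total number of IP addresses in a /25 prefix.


Given: CIDR prefix /25
Host bits = 32 - 25 = 7
Total addresses = 2^7 = 128

128


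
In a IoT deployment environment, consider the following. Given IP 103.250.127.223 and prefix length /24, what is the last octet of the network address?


Given: IP = 103.250.127.223, prefix = /24
Subnet mask = 255.255.255.0
Last octet of IP: 223
Last octet of mask: 0
Network last octet = 223 AND 0 = 0

0


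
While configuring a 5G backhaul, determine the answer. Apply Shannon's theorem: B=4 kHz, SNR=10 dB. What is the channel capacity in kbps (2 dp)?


Given: B = 4 kHz, SNR = 10 dB
SNR linear = 10^(10/10) = 10
1 + SNR = 11
log2(11) = 3.4594316186
C = 4 * 1000 * 3.4594316186 = 13837.7265 bps
C = 13.837726 kbps -> 13.84 kbps (2 dp)

13.84


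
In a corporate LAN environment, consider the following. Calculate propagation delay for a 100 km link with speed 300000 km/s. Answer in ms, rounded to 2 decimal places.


Given: distance = 100 km, speed = 300000 km/s
Delay = distance / speed = 100 / 300000 seconds
Delay in ms = 100 * 1000 / 300000
Delay = 0.3333 ms
Rounded to 2 dp = 0.33 ms

0.33


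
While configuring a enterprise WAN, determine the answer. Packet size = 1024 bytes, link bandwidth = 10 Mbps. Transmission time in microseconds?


Given: packet = 1024 bytes, bandwidth = 10 Mbps
Packet in bits = 1024 * 8 = 8192 bits
Bandwidth = 10 * 10^6 = 10000000 bps
Time = 8192 / 10000000 seconds
Time in us = 8192 * 10^6 / 10000000 = 819.2

819.2


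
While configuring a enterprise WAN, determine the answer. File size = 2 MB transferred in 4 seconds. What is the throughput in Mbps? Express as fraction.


Given: file = 2 MB, time = 4 s
File in Mb = 2 * 8 = 16 Mb
Throughput = 16 / 4 Mbps
Throughput = 4 Mbps

4


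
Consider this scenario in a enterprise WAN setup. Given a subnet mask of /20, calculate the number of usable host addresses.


Given: subnet mask /20
Host bits = 32 - 20 = 12
Total addresses = 2^12 = 4096
Usable hosts = 4096 - 2 (network + broadcast) = 4094

4094


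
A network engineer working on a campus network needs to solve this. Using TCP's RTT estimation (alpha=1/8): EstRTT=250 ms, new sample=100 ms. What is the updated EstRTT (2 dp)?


Given: EstRTT = 250 ms, SampleRTT = 100 ms, alpha = 1/8
New EstRTT = (1 - alpha) * EstRTT + alpha * SampleRTT
(7/8) * 250 = 218.75
(1/8) * 100 = 12.5
New EstRTT = 218.75 + 12.5 = 231.25 ms -> 231.25 ms (2 dp)

231.25


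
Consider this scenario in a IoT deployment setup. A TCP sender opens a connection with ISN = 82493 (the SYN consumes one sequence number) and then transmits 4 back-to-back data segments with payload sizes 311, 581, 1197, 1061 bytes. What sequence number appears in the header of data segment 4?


The SYN occupies sequence number ISN = 82493, so the first data byte is ISN + 1 = 82494.
SEQ of data segment i = (ISN + 1) + sum of payload sizes of segments 1..i-1.
Segment 1: SEQ = 82494, payload = 311 bytes
Segment 2: SEQ = 82805, payload = 581 bytes
Segment 3: SEQ = 83386, payload = 1197 bytes
Segment 4: SEQ = 84583, payload = 1061 bytes
SEQ of segment 4 = 82494 + 311 + 581 + 1197 = 84583

84583


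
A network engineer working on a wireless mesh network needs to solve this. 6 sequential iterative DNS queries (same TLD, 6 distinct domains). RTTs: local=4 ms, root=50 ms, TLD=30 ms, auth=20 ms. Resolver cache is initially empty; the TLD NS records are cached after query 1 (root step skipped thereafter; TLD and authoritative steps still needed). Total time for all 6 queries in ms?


Lookup 1 (cold cache): local + root + TLD + auth = 4 + 50 + 30 + 20 = 104 ms
Lookups 2..6 (TLD NS cached -> skip root; new domain -> still ask TLD and auth): local + TLD + auth = 4 + 30 + 20 = 54 ms each
Remaining 5 lookups: 5 * 54 = 270 ms
Total = 104 + 270 = 374 ms

374


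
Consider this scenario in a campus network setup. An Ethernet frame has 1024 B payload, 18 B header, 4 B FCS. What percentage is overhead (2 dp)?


Given: payload = 1024 B, header = 18 B, trailer = 4 B
Overhead bytes = header + trailer = 18 + 4 = 22
Total frame = payload + overhead = 1024 + 22 = 1046
Overhead % = 22 / 1046 * 100 = 2.1033% -> 2.10% (2 dp)

2.10


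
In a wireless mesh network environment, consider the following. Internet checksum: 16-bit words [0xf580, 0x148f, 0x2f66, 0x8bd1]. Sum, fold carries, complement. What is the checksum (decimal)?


Given words: [0xf580, 0x148f, 0x2f66, 0x8bd1]
Step 1: Sum all words
Raw sum = 62848 + 5263 + 12134 + 35793 = 116038
Step 2: Fold carry: (50502 + 1) = 50503
One's complement = ~50503 & 0xFFFF = 15032

15032


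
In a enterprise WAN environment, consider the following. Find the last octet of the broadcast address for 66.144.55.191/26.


Given: IP = 66.144.55.191, prefix = /26
Host bits = 32 - 26 = 6
Network last octet = 191 AND mask = 128
Host part size = 2^6 - 1 = 63
Broadcast last octet = 128 OR 63 = 191

191


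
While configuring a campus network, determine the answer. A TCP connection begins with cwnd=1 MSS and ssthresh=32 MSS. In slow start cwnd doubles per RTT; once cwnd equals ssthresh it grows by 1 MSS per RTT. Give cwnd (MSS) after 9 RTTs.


RTT 0: cwnd = 1 MSS (initial)
RTT 1: cwnd = 2 MSS (slow start, doubled)
RTT 2: cwnd = 4 MSS (slow start, doubled)
RTT 3: cwnd = 8 MSS (slow start, doubled)
RTT 4: cwnd = 16 MSS (slow start, doubled)
RTT 5: cwnd = 32 MSS (slow start, doubled)
RTT 6: cwnd = 33 MSS (congestion avoidance, +1)
RTT 7: cwnd = 34 MSS (congestion avoidance, +1)
RTT 8: cwnd = 35 MSS (congestion avoidance, +1)
RTT 9: cwnd = 36 MSS (congestion avoidance, +1)

36


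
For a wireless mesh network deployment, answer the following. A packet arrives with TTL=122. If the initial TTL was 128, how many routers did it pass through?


Given: initial TTL = 128, received TTL = 122
Hops = initial TTL - received TTL
Hops = 128 - 122 = 6

6


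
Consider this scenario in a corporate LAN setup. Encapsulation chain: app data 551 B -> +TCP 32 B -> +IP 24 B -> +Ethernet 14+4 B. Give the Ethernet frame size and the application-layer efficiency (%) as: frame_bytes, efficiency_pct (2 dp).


TCP segment = 551 + 32 = 583 B
IP packet = 583 + 24 = 607 B
Ethernet frame = 607 + 14 + 4 = 625 B
Efficiency = app / frame = 551 / 625 = 0.881600 = 88.1600% -> 88.16% (2 dp)

625, 88.16


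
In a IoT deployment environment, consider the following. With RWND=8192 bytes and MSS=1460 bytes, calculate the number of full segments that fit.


Given: RWND = 8192 bytes, MSS = 1460 bytes
Full segments = floor(RWND / MSS)
Full segments = floor(8192 / 1460)
Full segments = floor(5.611) = 5

5


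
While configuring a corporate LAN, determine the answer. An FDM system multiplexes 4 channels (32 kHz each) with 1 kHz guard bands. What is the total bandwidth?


Given: 4 channels, 32 kHz each, guard = 1 kHz
Channel bandwidth = 4 * 32 = 128 kHz
Guard bands = 3 gaps * 1 kHz = 3 kHz
Total = 128 + 3 = 131 kHz

131


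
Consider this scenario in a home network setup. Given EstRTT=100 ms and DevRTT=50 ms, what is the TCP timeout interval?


Given: EstRTT = 100 ms, DevRTT = 50 ms
Timeout = EstRTT + 4 * DevRTT
4 * DevRTT = 4 * 50 = 200
Timeout = 100 + 200 = 300 ms

300


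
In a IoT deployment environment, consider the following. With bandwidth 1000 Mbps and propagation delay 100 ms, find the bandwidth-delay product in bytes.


Given: bandwidth = 1000 Mbps, delay = 100 ms
BDP in bits = 1000 * 10^6 * 100 / 1000
BDP in bits = 100000000
BDP in bytes = 100000000 / 8 = 12500000

12500000


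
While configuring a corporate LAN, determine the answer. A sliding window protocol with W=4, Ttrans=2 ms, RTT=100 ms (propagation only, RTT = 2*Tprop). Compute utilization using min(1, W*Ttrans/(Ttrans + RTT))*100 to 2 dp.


Given: W = 4, Ttrans = 2 ms, RTT = 100 ms (= 2 * Tprop, Tprop = 50 ms)
Cycle time = Ttrans + RTT = 2 + 100 = 102 ms (first packet sent until its ACK returns)
W * Ttrans = 4 * 2 = 8 ms of sending per cycle
W * Ttrans / (Ttrans + RTT) = 8 / 102 = 0.078431
U = min(1, 0.078431) = 0.078431
U% = 7.84%

7.84


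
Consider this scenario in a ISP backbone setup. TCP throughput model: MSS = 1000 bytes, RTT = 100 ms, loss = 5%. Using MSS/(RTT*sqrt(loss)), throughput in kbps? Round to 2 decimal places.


Given: MSS = 1000 bytes, RTT = 100 ms, loss = 5%
RTT in seconds = 100 / 1000 = 0.1
Loss rate = 5% = 0.05
sqrt(loss) = sqrt(0.05) = 0.223606797750
Throughput (bytes/s) = 1000 / (0.1 * 0.223606797750) = 44721.3595
Throughput (kbps) = 44721.3595 * 8 / 1000 = 357.770876 -> 357.77 kbps (2 dp)

357.77


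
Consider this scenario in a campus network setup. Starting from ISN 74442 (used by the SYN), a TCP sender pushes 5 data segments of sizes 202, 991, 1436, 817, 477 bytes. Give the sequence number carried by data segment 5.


The SYN occupies sequence number ISN = 74442, so the first data byte is ISN + 1 = 74443.
SEQ of data segment i = (ISN + 1) + sum of payload sizes of segments 1..i-1.
Segment 1: SEQ = 74443, payload = 202 bytes
Segment 2: SEQ = 74645, payload = 991 bytes
Segment 3: SEQ = 75636, payload = 1436 bytes
Segment 4: SEQ = 77072, payload = 817 bytes
Segment 5: SEQ = 77889, payload = 477 bytes
SEQ of segment 5 = 74443 + 202 + 991 + 1436 + 817 = 77889

77889


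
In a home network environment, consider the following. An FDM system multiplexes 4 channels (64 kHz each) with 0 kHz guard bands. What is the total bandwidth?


Given: 4 channels, 64 kHz each, guard = 0 kHz
Channel bandwidth = 4 * 64 = 256 kHz
Guard bands = 3 gaps * 0 kHz = 0 kHz
Total = 256 + 0 = 256 kHz

256


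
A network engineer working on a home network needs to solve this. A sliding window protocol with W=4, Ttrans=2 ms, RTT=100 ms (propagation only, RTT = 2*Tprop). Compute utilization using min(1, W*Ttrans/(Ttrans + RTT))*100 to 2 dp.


Given: W = 4, Ttrans = 2 ms, RTT = 100 ms (= 2 * Tprop, Tprop = 50 ms)
Cycle time = Ttrans + RTT = 2 + 100 = 102 ms (first packet sent until its ACK returns)
W * Ttrans = 4 * 2 = 8 ms of sending per cycle
W * Ttrans / (Ttrans + RTT) = 8 / 102 = 0.078431
U = min(1, 0.078431) = 0.078431
U% = 7.84%

7.84


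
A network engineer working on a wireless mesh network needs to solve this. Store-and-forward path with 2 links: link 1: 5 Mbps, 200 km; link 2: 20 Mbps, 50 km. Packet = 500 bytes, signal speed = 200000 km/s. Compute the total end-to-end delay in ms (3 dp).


Packet = 500 bytes = 4000 bits. Store-and-forward: sum (t_trans + t_prop) per link.
Link 1: t_trans = 4000/(5*10^6) s = 0.8000 ms; t_prop = 200/200000 s = 1.0000 ms; subtotal = 1.8000 ms
Link 2: t_trans = 4000/(20*10^6) s = 0.2000 ms; t_prop = 50/200000 s = 0.2500 ms; subtotal = 0.4500 ms
End-to-end = 1.8000 + 0.4500 = 2.2500 ms -> 2.250 ms (3 dp)

2.250


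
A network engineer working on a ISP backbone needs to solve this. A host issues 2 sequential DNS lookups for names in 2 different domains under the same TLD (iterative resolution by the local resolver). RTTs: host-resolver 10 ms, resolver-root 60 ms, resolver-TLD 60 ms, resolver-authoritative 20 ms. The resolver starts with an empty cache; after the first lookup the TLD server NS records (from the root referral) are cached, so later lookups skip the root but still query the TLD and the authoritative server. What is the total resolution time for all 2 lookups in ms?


Lookup 1 (cold cache): local + root + TLD + auth = 10 + 60 + 60 + 20 = 150 ms
Lookups 2..2 (TLD NS cached -> skip root; new domain -> still ask TLD and auth): local + TLD + auth = 10 + 60 + 20 = 90 ms each
Remaining 1 lookups: 1 * 90 = 90 ms
Total = 150 + 90 = 240 ms

240


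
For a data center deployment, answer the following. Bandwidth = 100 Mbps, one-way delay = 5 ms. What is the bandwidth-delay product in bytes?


Given: bandwidth = 100 Mbps, delay = 5 ms
BDP in bits = 100 * 10^6 * 5 / 1000
BDP in bits = 500000
BDP in bytes = 500000 / 8 = 62500

62500


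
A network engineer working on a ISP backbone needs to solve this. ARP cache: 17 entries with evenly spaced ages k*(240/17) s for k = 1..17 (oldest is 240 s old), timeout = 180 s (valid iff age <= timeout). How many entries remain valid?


Ages are k * 240/17 s for k = 1..17 (spacing = 14.1176 s).
Entry k is valid iff k * 240/17 <= 180 iff k <= 17 * 180 / 240 = 12.7500
n_valid = floor(12.7500) = 12
(n_stale = 17 - 12 = 5)

12


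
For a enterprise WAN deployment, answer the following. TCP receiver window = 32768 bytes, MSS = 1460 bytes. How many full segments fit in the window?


Given: RWND = 32768 bytes, MSS = 1460 bytes
Full segments = floor(RWND / MSS)
Full segments = floor(32768 / 1460)
Full segments = floor(22.4438) = 22

22


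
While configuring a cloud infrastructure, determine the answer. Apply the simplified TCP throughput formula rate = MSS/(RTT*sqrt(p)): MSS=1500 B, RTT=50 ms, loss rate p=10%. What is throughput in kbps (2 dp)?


Given: MSS = 1500 bytes, RTT = 50 ms, loss = 10%
RTT in seconds = 50 / 1000 = 0.05
Loss rate = 10% = 0.1
sqrt(loss) = sqrt(0.1) = 0.316227766017
Throughput (bytes/s) = 1500 / (0.05 * 0.316227766017) = 94868.3298
Throughput (kbps) = 94868.3298 * 8 / 1000 = 758.946638 -> 758.95 kbps (2 dp)

758.95


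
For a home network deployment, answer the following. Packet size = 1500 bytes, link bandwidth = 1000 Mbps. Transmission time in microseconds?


Given: packet = 1500 bytes, bandwidth = 1000 Mbps
Packet in bits = 1500 * 8 = 12000 bits
Bandwidth = 1000 * 10^6 = 1000000000 bps
Time = 12000 / 1000000000 seconds
Time in us = 12000 * 10^6 / 1000000000 = 12

12


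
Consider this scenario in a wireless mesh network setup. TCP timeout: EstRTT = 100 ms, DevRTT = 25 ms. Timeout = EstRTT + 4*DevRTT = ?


Given: EstRTT = 100 ms, DevRTT = 25 ms
Timeout = EstRTT + 4 * DevRTT
4 * DevRTT = 4 * 25 = 100
Timeout = 100 + 100 = 200 ms

200


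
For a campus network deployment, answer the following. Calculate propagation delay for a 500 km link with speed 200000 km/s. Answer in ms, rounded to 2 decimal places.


Given: distance = 500 km, speed = 200000 km/s
Delay = distance / speed = 500 / 200000 seconds
Delay in ms = 500 * 1000 / 200000
Delay = 2.5000 ms
Rounded to 2 dp = 2.50 ms

2.50


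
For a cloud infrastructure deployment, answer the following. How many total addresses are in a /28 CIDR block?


Given: CIDR prefix /28
Host bits = 32 - 28 = 4
Total addresses = 2^4 = 16

16


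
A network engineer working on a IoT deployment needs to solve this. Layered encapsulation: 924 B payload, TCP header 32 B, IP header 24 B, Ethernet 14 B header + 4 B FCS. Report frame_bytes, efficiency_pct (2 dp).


TCP segment = 924 + 32 = 956 B
IP packet = 956 + 24 = 980 B
Ethernet frame = 980 + 14 + 4 = 998 B
Efficiency = app / frame = 924 / 998 = 0.925852 = 92.5852% -> 92.59% (2 dp)

998, 92.59


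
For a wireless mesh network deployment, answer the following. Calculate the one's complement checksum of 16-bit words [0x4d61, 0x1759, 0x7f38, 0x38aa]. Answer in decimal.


Given words: [0x4d61, 0x1759, 0x7f38, 0x38aa]
Step 1: Sum all words
Raw sum = 19809 + 5977 + 32568 + 14506 = 72860
Step 2: Fold carry: (7324 + 1) = 7325
One's complement = ~7325 & 0xFFFF = 58210

58210


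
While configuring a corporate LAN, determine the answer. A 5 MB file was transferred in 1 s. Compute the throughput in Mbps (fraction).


Given: file = 5 MB, time = 1 s
File in Mb = 5 * 8 = 40 Mb
Throughput = 40 / 1 Mbps
Throughput = 40 Mbps

40


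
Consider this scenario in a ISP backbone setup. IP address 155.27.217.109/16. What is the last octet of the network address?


Given: IP = 155.27.217.109, prefix = /16
Subnet mask = 255.255.0.0
Last octet of IP: 109
Last octet of mask: 0
Network last octet = 109 AND 0 = 0

0


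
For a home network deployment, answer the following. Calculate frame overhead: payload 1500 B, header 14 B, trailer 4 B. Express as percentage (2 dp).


Given: payload = 1500 B, header = 14 B, trailer = 4 B
Overhead bytes = header + trailer = 14 + 4 = 18
Total frame = payload + overhead = 1500 + 18 = 1518
Overhead % = 18 / 1518 * 100 = 1.1858% -> 1.19% (2 dp)

1.19


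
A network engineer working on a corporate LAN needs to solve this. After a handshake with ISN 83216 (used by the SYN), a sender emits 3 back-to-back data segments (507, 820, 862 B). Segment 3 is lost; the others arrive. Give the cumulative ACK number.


SYN uses sequence number 83216; first data byte = ISN + 1 = 83217.
Segment 1: SEQ = 83217, len = 507 B, covers [83217, 83723]
Segment 2: SEQ = 83724, len = 820 B, covers [83724, 84543]
Segment 3: SEQ = 84544, len = 862 B, covers [84544, 85405] [LOST]
In-order data received: bytes [83217, 84543] (segments 1..2).
Segment 3 missing -> gap begins at byte 84544.
Cumulative ACK = next expected in-order byte = 83217 + 507 + 820 = 84544

84544


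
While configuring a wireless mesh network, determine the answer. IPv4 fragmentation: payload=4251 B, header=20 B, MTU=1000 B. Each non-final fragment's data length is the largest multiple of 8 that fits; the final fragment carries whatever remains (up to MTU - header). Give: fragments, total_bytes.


Max data per non-final fragment = floor((MTU - header)/8)*8 = floor((1000 - 20)/8)*8 = floor(980/8)*8 = 976 B
Final fragment needs no 8-byte alignment: it can carry up to MTU - header = 980 B
Non-final fragments needed = ceil((payload - 980) / 976) = ceil(3271/976) = ceil(3.3514) = 4
Number of fragments = 4 + 1 = 5
Fragment sizes (data): 4 * 976 B + 347 B (last, 347 <= 980 OK)
Total bytes sent = payload + n_frags * header = 4251 + 5*20 = 4251 + 100 = 4351 B

5, 4351


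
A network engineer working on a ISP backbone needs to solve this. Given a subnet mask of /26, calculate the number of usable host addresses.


Given: subnet mask /26
Host bits = 32 - 26 = 6
Total addresses = 2^6 = 64
Usable hosts = 64 - 2 (network + broadcast) = 62

62


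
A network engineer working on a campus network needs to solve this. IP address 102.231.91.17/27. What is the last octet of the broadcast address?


Given: IP = 102.231.91.17, prefix = /27
Host bits = 32 - 27 = 5
Network last octet = 17 AND mask = 0
Host part size = 2^5 - 1 = 31
Broadcast last octet = 0 OR 31 = 31

31


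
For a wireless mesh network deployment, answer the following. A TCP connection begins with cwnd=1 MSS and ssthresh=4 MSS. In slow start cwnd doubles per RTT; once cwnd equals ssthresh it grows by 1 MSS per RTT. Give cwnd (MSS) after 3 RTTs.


RTT 0: cwnd = 1 MSS (initial)
RTT 1: cwnd = 2 MSS (slow start, doubled)
RTT 2: cwnd = 4 MSS (slow start, doubled)
RTT 3: cwnd = 5 MSS (congestion avoidance, +1)

5


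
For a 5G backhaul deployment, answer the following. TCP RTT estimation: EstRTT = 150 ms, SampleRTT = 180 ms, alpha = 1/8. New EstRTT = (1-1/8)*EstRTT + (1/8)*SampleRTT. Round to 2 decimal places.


Given: EstRTT = 150 ms, SampleRTT = 180 ms, alpha = 1/8
New EstRTT = (1 - alpha) * EstRTT + alpha * SampleRTT
(7/8) * 150 = 131.25
(1/8) * 180 = 22.5
New EstRTT = 131.25 + 22.5 = 153.75 ms -> 153.75 ms (2 dp)

153.75


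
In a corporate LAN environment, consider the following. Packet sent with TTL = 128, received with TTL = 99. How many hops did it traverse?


Given: initial TTL = 128, received TTL = 99
Hops = initial TTL - received TTL
Hops = 128 - 99 = 29

29


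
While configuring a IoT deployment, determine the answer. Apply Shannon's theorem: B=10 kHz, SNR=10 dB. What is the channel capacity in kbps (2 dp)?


Given: B = 10 kHz, SNR = 10 dB
SNR linear = 10^(10/10) = 10
1 + SNR = 11
log2(11) = 3.4594316186
C = 10 * 1000 * 3.4594316186 = 34594.3162 bps
C = 34.594316 kbps -> 34.59 kbps (2 dp)

34.59


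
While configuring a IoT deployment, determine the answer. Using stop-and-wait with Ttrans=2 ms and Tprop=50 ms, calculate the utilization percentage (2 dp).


Given: Ttrans = 2 ms, Tprop = 50 ms
RTT = 2 * Tprop = 2 * 50 = 100 ms
U = Ttrans / (Ttrans + RTT)
U = 2 / (2 + 100)
U = 2 / 102 = 0.019608
U% = 1.96%

1.96


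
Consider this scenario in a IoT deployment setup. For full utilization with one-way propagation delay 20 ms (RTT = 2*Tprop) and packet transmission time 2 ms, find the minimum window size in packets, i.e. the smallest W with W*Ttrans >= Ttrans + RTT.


Given: Ttrans = 2 ms, RTT = 40 ms (= 2 * Tprop, Tprop = 20 ms)
Time until first ACK returns = Ttrans + RTT = 2 + 40 = 42 ms
Need W * Ttrans >= Ttrans + RTT  ->  W >= (Ttrans + RTT) / Ttrans
(Ttrans + RTT) / Ttrans = 42 / 2 = 21
W_min = ceil(21) = 21

21


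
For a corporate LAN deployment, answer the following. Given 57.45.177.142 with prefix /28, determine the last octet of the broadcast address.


Given: IP = 57.45.177.142, prefix = /28
Host bits = 32 - 28 = 4
Network last octet = 142 AND mask = 128
Host part size = 2^4 - 1 = 15
Broadcast last octet = 128 OR 15 = 143

143


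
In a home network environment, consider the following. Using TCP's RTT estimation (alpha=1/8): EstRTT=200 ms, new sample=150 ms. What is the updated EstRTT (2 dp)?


Given: EstRTT = 200 ms, SampleRTT = 150 ms, alpha = 1/8
New EstRTT = (1 - alpha) * EstRTT + alpha * SampleRTT
(7/8) * 200 = 175
(1/8) * 150 = 18.75
New EstRTT = 175 + 18.75 = 193.75 ms -> 193.75 ms (2 dp)

193.75


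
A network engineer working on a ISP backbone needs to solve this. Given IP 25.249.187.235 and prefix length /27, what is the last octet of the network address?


Given: IP = 25.249.187.235, prefix = /27
Subnet mask = 255.255.255.224
Last octet of IP: 235
Last octet of mask: 224
Network last octet = 235 AND 224 = 224

224


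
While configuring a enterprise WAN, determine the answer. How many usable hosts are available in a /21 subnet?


Given: subnet mask /21
Host bits = 32 - 21 = 11
Total addresses = 2^11 = 2048
Usable hosts = 2048 - 2 (network + broadcast) = 2046

2046


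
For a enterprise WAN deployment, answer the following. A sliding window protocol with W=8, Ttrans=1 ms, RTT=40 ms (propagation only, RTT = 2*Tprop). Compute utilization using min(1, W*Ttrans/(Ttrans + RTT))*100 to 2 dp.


Given: W = 8, Ttrans = 1 ms, RTT = 40 ms (= 2 * Tprop, Tprop = 20 ms)
Cycle time = Ttrans + RTT = 1 + 40 = 41 ms (first packet sent until its ACK returns)
W * Ttrans = 8 * 1 = 8 ms of sending per cycle
W * Ttrans / (Ttrans + RTT) = 8 / 41 = 0.195122
U = min(1, 0.195122) = 0.195122
U% = 19.51%

19.51


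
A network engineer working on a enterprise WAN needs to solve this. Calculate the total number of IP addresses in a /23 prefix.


Given: CIDR prefix /23
Host bits = 32 - 23 = 9
Total addresses = 2^9 = 512

512


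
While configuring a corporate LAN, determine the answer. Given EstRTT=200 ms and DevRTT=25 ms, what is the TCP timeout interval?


Given: EstRTT = 200 ms, DevRTT = 25 ms
Timeout = EstRTT + 4 * DevRTT
4 * DevRTT = 4 * 25 = 100
Timeout = 200 + 100 = 300 ms

300


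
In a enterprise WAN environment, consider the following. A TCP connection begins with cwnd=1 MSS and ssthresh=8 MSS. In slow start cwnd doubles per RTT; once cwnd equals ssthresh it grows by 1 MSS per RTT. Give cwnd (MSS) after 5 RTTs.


RTT 0: cwnd = 1 MSS (initial)
RTT 1: cwnd = 2 MSS (slow start, doubled)
RTT 2: cwnd = 4 MSS (slow start, doubled)
RTT 3: cwnd = 8 MSS (slow start, doubled)
RTT 4: cwnd = 9 MSS (congestion avoidance, +1)
RTT 5: cwnd = 10 MSS (congestion avoidance, +1)

10


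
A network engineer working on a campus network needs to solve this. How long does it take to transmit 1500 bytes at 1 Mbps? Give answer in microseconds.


Given: packet = 1500 bytes, bandwidth = 1 Mbps
Packet in bits = 1500 * 8 = 12000 bits
Bandwidth = 1 * 10^6 = 1000000 bps
Time = 12000 / 1000000 seconds
Time in us = 12000 * 10^6 / 1000000 = 12000

12000


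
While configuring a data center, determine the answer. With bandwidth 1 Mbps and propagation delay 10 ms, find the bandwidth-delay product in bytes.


Given: bandwidth = 1 Mbps, delay = 10 ms
BDP in bits = 1 * 10^6 * 10 / 1000
BDP in bits = 10000
BDP in bytes = 10000 / 8 = 1250

1250


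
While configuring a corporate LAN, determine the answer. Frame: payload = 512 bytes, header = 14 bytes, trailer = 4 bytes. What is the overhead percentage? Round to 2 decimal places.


Given: payload = 512 B, header = 14 B, trailer = 4 B
Overhead bytes = header + trailer = 14 + 4 = 18
Total frame = payload + overhead = 512 + 18 = 530
Overhead % = 18 / 530 * 100 = 3.3962% -> 3.40% (2 dp)

3.40


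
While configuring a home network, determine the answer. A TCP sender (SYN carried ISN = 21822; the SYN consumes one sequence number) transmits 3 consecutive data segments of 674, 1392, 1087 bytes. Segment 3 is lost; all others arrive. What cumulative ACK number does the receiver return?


SYN uses sequence number 21822; first data byte = ISN + 1 = 21823.
Segment 1: SEQ = 21823, len = 674 B, covers [21823, 22496]
Segment 2: SEQ = 22497, len = 1392 B, covers [22497, 23888]
Segment 3: SEQ = 23889, len = 1087 B, covers [23889, 24975] [LOST]
In-order data received: bytes [21823, 23888] (segments 1..2).
Segment 3 missing -> gap begins at byte 23889.
Cumulative ACK = next expected in-order byte = 21823 + 674 + 1392 = 23889

23889


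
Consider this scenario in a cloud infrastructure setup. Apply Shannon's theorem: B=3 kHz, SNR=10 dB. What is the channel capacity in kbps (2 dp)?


Given: B = 3 kHz, SNR = 10 dB
SNR linear = 10^(10/10) = 10
1 + SNR = 11
log2(11) = 3.4594316186
C = 3 * 1000 * 3.4594316186 = 10378.2949 bps
C = 10.378295 kbps -> 10.38 kbps (2 dp)

10.38


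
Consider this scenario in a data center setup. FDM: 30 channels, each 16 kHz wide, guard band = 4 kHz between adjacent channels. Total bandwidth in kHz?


Given: 30 channels, 16 kHz each, guard = 4 kHz
Channel bandwidth = 30 * 16 = 480 kHz
Guard bands = 29 gaps * 4 kHz = 116 kHz
Total = 480 + 116 = 596 kHz

596


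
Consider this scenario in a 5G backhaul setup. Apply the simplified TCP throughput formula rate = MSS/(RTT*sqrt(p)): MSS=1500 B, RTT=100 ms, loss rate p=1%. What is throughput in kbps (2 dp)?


Given: MSS = 1500 bytes, RTT = 100 ms, loss = 1%
RTT in seconds = 100 / 1000 = 0.1
Loss rate = 1% = 0.01
sqrt(loss) = sqrt(0.01) = 0.1
Throughput (bytes/s) = 1500 / (0.1 * 0.1) = 150000.0000
Throughput (kbps) = 150000.0000 * 8 / 1000 = 1200.000000 -> 1200.00 kbps (2 dp)

1200.00


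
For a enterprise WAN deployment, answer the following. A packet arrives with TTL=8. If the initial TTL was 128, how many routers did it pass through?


Given: initial TTL = 128, received TTL = 8
Hops = initial TTL - received TTL
Hops = 128 - 8 = 120

120


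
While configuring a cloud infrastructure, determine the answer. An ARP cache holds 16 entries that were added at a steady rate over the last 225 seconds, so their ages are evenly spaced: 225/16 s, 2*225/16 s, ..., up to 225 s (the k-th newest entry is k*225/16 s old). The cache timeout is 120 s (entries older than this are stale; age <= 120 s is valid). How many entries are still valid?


Ages are k * 225/16 s for k = 1..16 (spacing = 14.0625 s).
Entry k is valid iff k * 225/16 <= 120 iff k <= 16 * 120 / 225 = 8.5333
n_valid = floor(8.5333) = 8
(n_stale = 16 - 8 = 8)

8


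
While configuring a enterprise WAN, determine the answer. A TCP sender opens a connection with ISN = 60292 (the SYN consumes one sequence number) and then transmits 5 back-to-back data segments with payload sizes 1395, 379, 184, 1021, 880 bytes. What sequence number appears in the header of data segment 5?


The SYN occupies sequence number ISN = 60292, so the first data byte is ISN + 1 = 60293.
SEQ of data segment i = (ISN + 1) + sum of payload sizes of segments 1..i-1.
Segment 1: SEQ = 60293, payload = 1395 bytes
Segment 2: SEQ = 61688, payload = 379 bytes
Segment 3: SEQ = 62067, payload = 184 bytes
Segment 4: SEQ = 62251, payload = 1021 bytes
Segment 5: SEQ = 63272, payload = 880 bytes
SEQ of segment 5 = 60293 + 1395 + 379 + 184 + 1021 = 63272

63272


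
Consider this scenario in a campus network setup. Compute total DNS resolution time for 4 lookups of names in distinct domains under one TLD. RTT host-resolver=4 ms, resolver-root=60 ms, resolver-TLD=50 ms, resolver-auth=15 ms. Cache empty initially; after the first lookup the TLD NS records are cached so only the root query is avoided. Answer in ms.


Lookup 1 (cold cache): local + root + TLD + auth = 4 + 60 + 50 + 15 = 129 ms
Lookups 2..4 (TLD NS cached -> skip root; new domain -> still ask TLD and auth): local + TLD + auth = 4 + 50 + 15 = 69 ms each
Remaining 3 lookups: 3 * 69 = 207 ms
Total = 129 + 207 = 336 ms

336


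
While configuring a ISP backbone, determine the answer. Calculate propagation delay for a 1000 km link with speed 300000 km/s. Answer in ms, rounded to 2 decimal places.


Given: distance = 1000 km, speed = 300000 km/s
Delay = distance / speed = 1000 / 300000 seconds
Delay in ms = 1000 * 1000 / 300000
Delay = 3.3333 ms
Rounded to 2 dp = 3.33 ms

3.33


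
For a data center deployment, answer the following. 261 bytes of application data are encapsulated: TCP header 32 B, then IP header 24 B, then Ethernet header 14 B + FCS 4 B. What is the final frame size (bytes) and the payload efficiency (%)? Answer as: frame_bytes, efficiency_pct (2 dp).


TCP segment = 261 + 32 = 293 B
IP packet = 293 + 24 = 317 B
Ethernet frame = 317 + 14 + 4 = 335 B
Efficiency = app / frame = 261 / 335 = 0.779104 = 77.9104% -> 77.91% (2 dp)

335, 77.91


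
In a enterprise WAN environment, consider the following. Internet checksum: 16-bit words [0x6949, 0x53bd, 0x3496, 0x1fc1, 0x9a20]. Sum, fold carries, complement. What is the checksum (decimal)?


Given words: [0x6949, 0x53bd, 0x3496, 0x1fc1, 0x9a20]
Step 1: Sum all words
Raw sum = 26953 + 21437 + 13462 + 8129 + 39456 = 109437
Step 2: Fold carry: (43901 + 1) = 43902
One's complement = ~43902 & 0xFFFF = 21633

21633


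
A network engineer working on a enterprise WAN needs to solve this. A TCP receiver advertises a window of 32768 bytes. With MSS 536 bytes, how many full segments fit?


Given: RWND = 32768 bytes, MSS = 536 bytes
Full segments = floor(RWND / MSS)
Full segments = floor(32768 / 536)
Full segments = floor(61.1343) = 61

61


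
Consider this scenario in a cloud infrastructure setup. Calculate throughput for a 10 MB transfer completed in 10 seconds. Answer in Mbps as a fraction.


Given: file = 10 MB, time = 10 s
File in Mb = 10 * 8 = 80 Mb
Throughput = 80 / 10 Mbps
Throughput = 8 Mbps

8


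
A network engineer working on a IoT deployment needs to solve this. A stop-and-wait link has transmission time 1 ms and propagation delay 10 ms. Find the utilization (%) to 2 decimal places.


Given: Ttrans = 1 ms, Tprop = 10 ms
RTT = 2 * Tprop = 2 * 10 = 20 ms
U = Ttrans / (Ttrans + RTT)
U = 1 / (1 + 20)
U = 1 / 21 = 0.047619
U% = 4.76%

4.76


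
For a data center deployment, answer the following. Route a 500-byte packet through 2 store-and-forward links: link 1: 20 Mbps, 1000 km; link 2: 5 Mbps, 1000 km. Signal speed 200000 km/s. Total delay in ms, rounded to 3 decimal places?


Packet = 500 bytes = 4000 bits. Store-and-forward: sum (t_trans + t_prop) per link.
Link 1: t_trans = 4000/(20*10^6) s = 0.2000 ms; t_prop = 1000/200000 s = 5.0000 ms; subtotal = 5.2000 ms
Link 2: t_trans = 4000/(5*10^6) s = 0.8000 ms; t_prop = 1000/200000 s = 5.0000 ms; subtotal = 5.8000 ms
End-to-end = 5.2000 + 5.8000 = 11.0000 ms -> 11.000 ms (3 dp)

11.000


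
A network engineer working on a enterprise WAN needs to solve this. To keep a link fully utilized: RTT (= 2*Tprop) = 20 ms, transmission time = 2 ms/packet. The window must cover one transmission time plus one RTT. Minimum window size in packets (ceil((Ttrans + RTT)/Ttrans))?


Given: Ttrans = 2 ms, RTT = 20 ms (= 2 * Tprop, Tprop = 10 ms)
Time until first ACK returns = Ttrans + RTT = 2 + 20 = 22 ms
Need W * Ttrans >= Ttrans + RTT  ->  W >= (Ttrans + RTT) / Ttrans
(Ttrans + RTT) / Ttrans = 22 / 2 = 11
W_min = ceil(11) = 11

11


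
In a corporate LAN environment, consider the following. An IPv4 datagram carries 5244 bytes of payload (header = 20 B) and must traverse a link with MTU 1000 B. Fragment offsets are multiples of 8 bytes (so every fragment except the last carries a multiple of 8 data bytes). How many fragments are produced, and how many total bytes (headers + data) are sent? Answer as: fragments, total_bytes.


Max data per non-final fragment = floor((MTU - header)/8)*8 = floor((1000 - 20)/8)*8 = floor(980/8)*8 = 976 B
Final fragment needs no 8-byte alignment: it can carry up to MTU - header = 980 B
Non-final fragments needed = ceil((payload - 980) / 976) = ceil(4264/976) = ceil(4.3689) = 5
Number of fragments = 5 + 1 = 6
Fragment sizes (data): 5 * 976 B + 364 B (last, 364 <= 980 OK)
Total bytes sent = payload + n_frags * header = 5244 + 6*20 = 5244 + 120 = 5364 B

6, 5364


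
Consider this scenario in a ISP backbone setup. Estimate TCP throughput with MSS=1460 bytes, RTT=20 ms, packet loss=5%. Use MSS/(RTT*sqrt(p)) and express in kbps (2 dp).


Given: MSS = 1460 bytes, RTT = 20 ms, loss = 5%
RTT in seconds = 20 / 1000 = 0.02
Loss rate = 5% = 0.05
sqrt(loss) = sqrt(0.05) = 0.223606797750
Throughput (bytes/s) = 1460 / (0.02 * 0.223606797750) = 326465.9247
Throughput (kbps) = 326465.9247 * 8 / 1000 = 2611.727398 -> 2611.73 kbps (2 dp)

2611.73
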